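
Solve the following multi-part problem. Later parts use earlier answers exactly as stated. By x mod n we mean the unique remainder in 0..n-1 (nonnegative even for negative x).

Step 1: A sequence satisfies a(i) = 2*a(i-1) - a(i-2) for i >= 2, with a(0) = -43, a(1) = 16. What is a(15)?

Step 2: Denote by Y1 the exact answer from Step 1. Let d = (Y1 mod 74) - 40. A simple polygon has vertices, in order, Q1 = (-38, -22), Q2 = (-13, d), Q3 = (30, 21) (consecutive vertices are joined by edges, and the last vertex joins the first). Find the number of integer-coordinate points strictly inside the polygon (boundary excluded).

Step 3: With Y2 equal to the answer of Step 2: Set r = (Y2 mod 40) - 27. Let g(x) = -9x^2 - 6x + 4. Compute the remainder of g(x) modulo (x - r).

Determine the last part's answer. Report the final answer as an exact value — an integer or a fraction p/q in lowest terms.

Step 1: a(2) = 2*(16) - 1*(-43) = 75; iterating: a(2)=75, a(3)=134, a(4)=193, a(5)=252, a(6)=311, a(7)=370, a(8)=429, a(9)=488, a(10)=547, a(11)=606, a(12)=665, a(13)=724, a(14)=783, a(15)=842; answer 842
Step 2: Y1 = 842; d = -12; cross terms: (-38*-12 - -13*-22)=170, (-13*21 - 30*-12)=87, (30*-22 - -38*21)=138; twice the area = |395| = 395; area = 395/2; boundary points = 5 + 1 + 1 = 7; strictly interior points = area - boundary/2 + 1 = 195; answer 195
Step 3: Y2 = 195; r = 8; remainder = value at the root: -9*(8)^2 - 6*(8)^1 + 4 = (-576) + (-48) + (4) = -620; answer -620

-620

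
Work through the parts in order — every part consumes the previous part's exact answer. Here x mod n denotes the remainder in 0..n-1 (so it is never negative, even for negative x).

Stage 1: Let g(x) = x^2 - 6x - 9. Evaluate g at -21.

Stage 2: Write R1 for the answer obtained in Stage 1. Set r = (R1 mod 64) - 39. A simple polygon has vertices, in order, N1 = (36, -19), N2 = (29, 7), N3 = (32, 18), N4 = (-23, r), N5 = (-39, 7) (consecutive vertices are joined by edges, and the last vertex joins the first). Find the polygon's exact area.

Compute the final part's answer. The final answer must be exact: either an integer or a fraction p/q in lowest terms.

Stage 1: 1*(-21)^2 - 6*(-21)^1 - 9 = (441) + (126) + (-9) = 558; answer 558
Stage 2: R1 = 558; r = 7; cross terms: (36*7 - 29*-19)=803, (29*18 - 32*7)=298, (32*7 - -23*18)=638, (-23*7 - -39*7)=112, (-39*-19 - 36*7)=489; twice the area = |2340| = 2340; area = 1170; answer 1170

1170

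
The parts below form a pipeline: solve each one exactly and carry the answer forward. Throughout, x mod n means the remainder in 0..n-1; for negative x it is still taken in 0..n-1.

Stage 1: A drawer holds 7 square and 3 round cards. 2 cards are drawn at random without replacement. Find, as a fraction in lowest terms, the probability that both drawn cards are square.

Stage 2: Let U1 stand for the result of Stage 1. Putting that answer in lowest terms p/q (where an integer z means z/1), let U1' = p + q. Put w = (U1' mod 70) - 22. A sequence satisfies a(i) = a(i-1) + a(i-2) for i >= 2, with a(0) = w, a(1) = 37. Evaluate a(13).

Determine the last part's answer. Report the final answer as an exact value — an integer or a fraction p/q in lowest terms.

8621

Stage 1: total draws C(10,2) = 45; favorable C(7,2) = 21; P = 7/15; answer 7/15
Stage 2: U1 = 7/15; threaded value p + q = 22; w = 0; a(2) = 1*(37) + 1*(0) = 37; iterating: a(2)=37, a(3)=74, a(4)=111, a(5)=185, a(6)=296, a(7)=481, a(8)=777, a(9)=1258, a(10)=2035, a(11)=3293, a(12)=5328, a(13)=8621; answer 8621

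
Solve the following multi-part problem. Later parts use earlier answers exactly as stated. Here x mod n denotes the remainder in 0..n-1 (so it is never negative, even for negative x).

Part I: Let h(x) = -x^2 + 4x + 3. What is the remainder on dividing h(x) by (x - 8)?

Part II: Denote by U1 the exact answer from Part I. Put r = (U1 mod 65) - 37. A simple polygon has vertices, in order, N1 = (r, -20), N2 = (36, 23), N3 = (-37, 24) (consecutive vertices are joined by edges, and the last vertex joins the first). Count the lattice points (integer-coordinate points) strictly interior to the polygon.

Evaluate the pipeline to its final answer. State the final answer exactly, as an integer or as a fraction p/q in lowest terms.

1586

Part I: remainder = value at the root: -1*(8)^2 + 4*(8)^1 + 3 = (-64) + (32) + (3) = -29; answer -29
Part II: U1 = -29; r = -1; cross terms: (-1*23 - 36*-20)=697, (36*24 - -37*23)=1715, (-37*-20 - -1*24)=764; twice the area = |3176| = 3176; area = 1588; boundary points = 1 + 1 + 4 = 6; strictly interior points = area - boundary/2 + 1 = 1586; answer 1586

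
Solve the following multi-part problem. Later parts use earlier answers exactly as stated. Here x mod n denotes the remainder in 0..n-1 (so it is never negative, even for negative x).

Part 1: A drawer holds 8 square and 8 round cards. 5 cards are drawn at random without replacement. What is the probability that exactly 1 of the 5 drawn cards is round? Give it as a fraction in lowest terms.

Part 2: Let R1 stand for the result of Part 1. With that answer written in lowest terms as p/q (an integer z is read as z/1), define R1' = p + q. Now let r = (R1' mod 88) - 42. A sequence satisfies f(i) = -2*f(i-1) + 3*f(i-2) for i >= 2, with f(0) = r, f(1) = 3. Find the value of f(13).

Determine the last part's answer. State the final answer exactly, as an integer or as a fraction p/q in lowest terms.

398583

Part 1: total draws C(16,5) = 4368; favorable C(8,1)*C(8,4) = 560; P = 5/39; answer 5/39
Part 2: R1 = 5/39; threaded value p + q = 44; r = 2; f(2) = -2*(3) + 3*(2) = 0; iterating: f(2)=0, f(3)=9, f(4)=-18, f(5)=63, f(6)=-180, f(7)=549, f(8)=-1638, f(9)=4923, f(10)=-14760, f(11)=44289, f(12)=-132858, f(13)=398583; answer 398583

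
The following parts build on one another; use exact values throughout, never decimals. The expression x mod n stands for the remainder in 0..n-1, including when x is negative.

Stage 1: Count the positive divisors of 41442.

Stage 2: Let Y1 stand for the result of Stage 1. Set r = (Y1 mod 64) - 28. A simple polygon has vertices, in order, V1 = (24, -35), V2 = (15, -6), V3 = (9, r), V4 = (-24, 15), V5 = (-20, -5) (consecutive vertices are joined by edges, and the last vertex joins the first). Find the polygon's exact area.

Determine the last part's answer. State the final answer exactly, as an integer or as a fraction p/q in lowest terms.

Stage 1: 41442 = 2 * 3 * 6907; number of divisors = (1+1) * (1+1) * (1+1) = 8; answer 8
Stage 2: Y1 = 8; r = -20; cross terms: (24*-6 - 15*-35)=381, (15*-20 - 9*-6)=-246, (9*15 - -24*-20)=-345, (-24*-5 - -20*15)=420, (-20*-35 - 24*-5)=820; twice the area = |1030| = 1030; area = 515; answer 515

515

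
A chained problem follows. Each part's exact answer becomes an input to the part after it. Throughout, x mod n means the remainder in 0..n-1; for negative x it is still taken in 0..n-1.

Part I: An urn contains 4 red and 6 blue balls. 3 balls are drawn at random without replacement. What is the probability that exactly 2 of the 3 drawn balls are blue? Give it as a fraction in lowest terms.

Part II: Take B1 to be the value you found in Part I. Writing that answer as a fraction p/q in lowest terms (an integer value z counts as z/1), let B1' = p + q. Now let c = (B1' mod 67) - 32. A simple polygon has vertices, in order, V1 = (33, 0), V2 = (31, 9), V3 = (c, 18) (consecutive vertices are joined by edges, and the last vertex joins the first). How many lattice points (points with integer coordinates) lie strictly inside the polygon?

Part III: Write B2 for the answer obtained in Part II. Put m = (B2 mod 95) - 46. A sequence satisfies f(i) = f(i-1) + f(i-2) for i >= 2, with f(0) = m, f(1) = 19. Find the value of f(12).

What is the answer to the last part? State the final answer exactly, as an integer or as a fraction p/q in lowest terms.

Part I: total draws C(10,3) = 120; favorable C(6,2)*C(4,1) = 60; P = 1/2; answer 1/2
Part II: B1 = 1/2; threaded value p + q = 3; c = -29; cross terms: (33*9 - 31*0)=297, (31*18 - -29*9)=819, (-29*0 - 33*18)=-594; twice the area = |522| = 522; area = 261; boundary points = 1 + 3 + 2 = 6; strictly interior points = area - boundary/2 + 1 = 259; answer 259
Part III: B2 = 259; m = 23; f(2) = 1*(19) + 1*(23) = 42; iterating: f(2)=42, f(3)=61, f(4)=103, f(5)=164, f(6)=267, f(7)=431, f(8)=698, f(9)=1129, f(10)=1827, f(11)=2956, f(12)=4783; answer 4783

4783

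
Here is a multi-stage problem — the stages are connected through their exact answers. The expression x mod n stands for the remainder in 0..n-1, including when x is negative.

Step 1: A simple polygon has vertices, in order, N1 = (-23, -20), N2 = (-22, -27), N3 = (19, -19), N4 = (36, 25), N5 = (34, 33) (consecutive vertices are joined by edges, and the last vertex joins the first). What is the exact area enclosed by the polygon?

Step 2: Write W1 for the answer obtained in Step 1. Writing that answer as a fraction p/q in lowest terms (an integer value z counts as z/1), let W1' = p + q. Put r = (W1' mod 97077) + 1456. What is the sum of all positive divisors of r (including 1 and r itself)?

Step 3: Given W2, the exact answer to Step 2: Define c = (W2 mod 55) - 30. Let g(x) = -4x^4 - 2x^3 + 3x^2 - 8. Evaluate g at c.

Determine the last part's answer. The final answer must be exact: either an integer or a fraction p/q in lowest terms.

Step 1: cross terms: (-23*-27 - -22*-20)=181, (-22*-19 - 19*-27)=931, (19*25 - 36*-19)=1159, (36*33 - 34*25)=338, (34*-20 - -23*33)=79; twice the area = |2688| = 2688; area = 1344; answer 1344
Step 2: W1 = 1344; threaded value p + q = 1345; r = 2801; 2801 is prime, so its only divisors are 1 and 2801; sigma = 1 + 2801 = 2802; answer 2802
Step 3: W2 = 2802; c = 22; -4*(22)^4 - 2*(22)^3 + 3*(22)^2 - 8 = (-937024) + (-21296) + (1452) + (-8) = -956876; answer -956876

-956876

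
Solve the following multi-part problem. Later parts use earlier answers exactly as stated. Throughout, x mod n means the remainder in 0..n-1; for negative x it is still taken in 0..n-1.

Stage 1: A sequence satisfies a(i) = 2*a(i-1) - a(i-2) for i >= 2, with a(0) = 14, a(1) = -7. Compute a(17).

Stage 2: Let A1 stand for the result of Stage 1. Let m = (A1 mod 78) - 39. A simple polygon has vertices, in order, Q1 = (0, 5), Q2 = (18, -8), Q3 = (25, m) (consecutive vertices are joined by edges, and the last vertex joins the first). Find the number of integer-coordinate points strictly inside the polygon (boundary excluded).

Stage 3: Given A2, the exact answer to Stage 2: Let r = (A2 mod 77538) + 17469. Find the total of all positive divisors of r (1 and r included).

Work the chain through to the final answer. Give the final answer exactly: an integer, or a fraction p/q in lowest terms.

39930

Stage 1: a(2) = 2*(-7) - 1*(14) = -28; iterating: a(2)=-28, a(3)=-49, a(4)=-70, a(5)=-91, a(6)=-112, a(7)=-133, a(8)=-154, a(9)=-175, a(10)=-196, a(11)=-217, a(12)=-238, a(13)=-259, a(14)=-280, a(15)=-301, a(16)=-322, a(17)=-343; answer -343
Stage 2: A1 = -343; m = 8; cross terms: (0*-8 - 18*5)=-90, (18*8 - 25*-8)=344, (25*5 - 0*8)=125; twice the area = |379| = 379; area = 379/2; boundary points = 1 + 1 + 1 = 3; strictly interior points = area - boundary/2 + 1 = 189; answer 189
Stage 3: A2 = 189; r = 17658; 17658 = 2 * 3^4 * 109; sigma = (1 + 2) * (1 + 3 + 9 + 27 + 81) * (1 + 109) = 3 * 121 * 110 = 39930; answer 39930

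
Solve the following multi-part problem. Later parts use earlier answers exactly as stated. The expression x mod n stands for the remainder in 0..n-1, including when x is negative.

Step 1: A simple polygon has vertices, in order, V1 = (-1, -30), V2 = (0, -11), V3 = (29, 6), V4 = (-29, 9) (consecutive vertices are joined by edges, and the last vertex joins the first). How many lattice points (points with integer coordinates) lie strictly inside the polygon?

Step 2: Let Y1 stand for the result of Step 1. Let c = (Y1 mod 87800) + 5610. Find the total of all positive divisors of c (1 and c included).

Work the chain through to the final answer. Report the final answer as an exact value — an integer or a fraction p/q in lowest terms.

Step 1: cross terms: (-1*-11 - 0*-30)=11, (0*6 - 29*-11)=319, (29*9 - -29*6)=435, (-29*-30 - -1*9)=879; twice the area = |1644| = 1644; area = 822; boundary points = 1 + 1 + 1 + 1 = 4; strictly interior points = area - boundary/2 + 1 = 821; answer 821
Step 2: Y1 = 821; c = 6431; 6431 = 59 * 109; sigma = (1 + 59) * (1 + 109) = 60 * 110 = 6600; answer 6600

6600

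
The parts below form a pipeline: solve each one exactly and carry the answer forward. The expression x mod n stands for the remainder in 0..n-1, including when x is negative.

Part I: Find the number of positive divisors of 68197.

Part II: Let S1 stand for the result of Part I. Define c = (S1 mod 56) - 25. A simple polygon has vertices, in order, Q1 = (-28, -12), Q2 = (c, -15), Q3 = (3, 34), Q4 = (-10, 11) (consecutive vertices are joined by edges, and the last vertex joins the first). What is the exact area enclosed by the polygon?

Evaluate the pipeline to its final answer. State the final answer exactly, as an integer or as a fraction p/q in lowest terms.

150

Part I: 68197 = 47 * 1451; number of divisors = (1+1) * (1+1) = 4; answer 4
Part II: S1 = 4; c = -21; cross terms: (-28*-15 - -21*-12)=168, (-21*34 - 3*-15)=-669, (3*11 - -10*34)=373, (-10*-12 - -28*11)=428; twice the area = |300| = 300; area = 150; answer 150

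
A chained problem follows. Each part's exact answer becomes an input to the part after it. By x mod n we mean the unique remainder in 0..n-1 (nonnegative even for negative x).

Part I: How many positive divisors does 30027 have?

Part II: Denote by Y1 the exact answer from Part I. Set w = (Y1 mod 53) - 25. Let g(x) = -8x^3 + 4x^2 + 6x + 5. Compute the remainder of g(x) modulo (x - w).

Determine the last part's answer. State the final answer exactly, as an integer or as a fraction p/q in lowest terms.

75731

Part I: 30027 = 3 * 10009; number of divisors = (1+1) * (1+1) = 4; answer 4
Part II: Y1 = 4; w = -21; remainder = value at the root: -8*(-21)^3 + 4*(-21)^2 + 6*(-21)^1 + 5 = (74088) + (1764) + (-126) + (5) = 75731; answer 75731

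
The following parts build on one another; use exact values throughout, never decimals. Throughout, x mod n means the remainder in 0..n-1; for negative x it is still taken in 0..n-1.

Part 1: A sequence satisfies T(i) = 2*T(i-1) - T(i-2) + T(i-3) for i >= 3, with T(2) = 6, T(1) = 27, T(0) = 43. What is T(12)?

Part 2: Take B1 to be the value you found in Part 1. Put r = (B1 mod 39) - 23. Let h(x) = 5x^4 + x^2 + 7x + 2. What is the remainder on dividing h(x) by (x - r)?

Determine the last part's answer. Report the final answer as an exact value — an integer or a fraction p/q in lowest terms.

Part 1: T(3) = 2*(6) - 1*(27) + 1*(43) = 28; iterating: T(3)=28, T(4)=77, T(5)=132, T(6)=215, T(7)=375, T(8)=667, T(9)=1174, T(10)=2056, T(11)=3605, T(12)=6328; answer 6328
Part 2: B1 = 6328; r = -13; remainder = value at the root: 5*(-13)^4 + 1*(-13)^2 + 7*(-13)^1 + 2 = (142805) + (169) + (-91) + (2) = 142885; answer 142885

142885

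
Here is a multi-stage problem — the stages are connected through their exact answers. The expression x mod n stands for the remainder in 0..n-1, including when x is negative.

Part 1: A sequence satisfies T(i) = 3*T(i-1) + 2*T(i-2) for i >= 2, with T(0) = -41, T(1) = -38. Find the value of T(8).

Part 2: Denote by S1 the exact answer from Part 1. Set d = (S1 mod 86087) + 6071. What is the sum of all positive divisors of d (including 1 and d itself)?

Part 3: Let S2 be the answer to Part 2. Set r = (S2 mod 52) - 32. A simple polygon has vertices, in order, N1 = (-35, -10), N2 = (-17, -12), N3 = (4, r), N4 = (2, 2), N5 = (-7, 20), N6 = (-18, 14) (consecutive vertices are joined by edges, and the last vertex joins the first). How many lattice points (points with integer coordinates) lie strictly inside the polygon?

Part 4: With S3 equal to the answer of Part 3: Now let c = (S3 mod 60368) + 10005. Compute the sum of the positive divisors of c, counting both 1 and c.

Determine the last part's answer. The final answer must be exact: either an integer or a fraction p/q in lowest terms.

16416

Part 1: T(2) = 3*(-38) + 2*(-41) = -196; iterating: T(2)=-196, T(3)=-664, T(4)=-2384, T(5)=-8480, T(6)=-30208, T(7)=-107584, T(8)=-383168; answer -383168
Part 2: S1 = -383168; d = 53338; 53338 = 2 * 26669; sigma = (1 + 2) * (1 + 26669) = 3 * 26670 = 80010; answer 80010
Part 3: S2 = 80010; r = 2; cross terms: (-35*-12 - -17*-10)=250, (-17*2 - 4*-12)=14, (4*2 - 2*2)=4, (2*20 - -7*2)=54, (-7*14 - -18*20)=262, (-18*-10 - -35*14)=670; twice the area = |1254| = 1254; area = 627; boundary points = 2 + 7 + 2 + 9 + 1 + 1 = 22; strictly interior points = area - boundary/2 + 1 = 617; answer 617
Part 4: S3 = 617; c = 10622; 10622 = 2 * 47 * 113; sigma = (1 + 2) * (1 + 47) * (1 + 113) = 3 * 48 * 114 = 16416; answer 16416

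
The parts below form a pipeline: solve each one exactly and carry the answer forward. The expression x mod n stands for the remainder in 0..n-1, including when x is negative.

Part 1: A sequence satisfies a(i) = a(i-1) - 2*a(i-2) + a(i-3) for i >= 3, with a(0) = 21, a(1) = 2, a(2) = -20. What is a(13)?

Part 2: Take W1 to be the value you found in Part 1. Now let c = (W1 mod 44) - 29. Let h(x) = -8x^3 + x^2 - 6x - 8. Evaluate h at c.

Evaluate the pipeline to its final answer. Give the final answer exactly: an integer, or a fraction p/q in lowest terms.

Part 1: a(3) = 1*(-20) - 2*(2) + 1*(21) = -3; iterating: a(3)=-3, a(4)=39, a(5)=25, a(6)=-56, a(7)=-67, a(8)=70, a(9)=148, a(10)=-59, a(11)=-285, a(12)=-19, a(13)=492; answer 492
Part 2: W1 = 492; c = -21; -8*(-21)^3 + 1*(-21)^2 - 6*(-21)^1 - 8 = (74088) + (441) + (126) + (-8) = 74647; answer 74647

74647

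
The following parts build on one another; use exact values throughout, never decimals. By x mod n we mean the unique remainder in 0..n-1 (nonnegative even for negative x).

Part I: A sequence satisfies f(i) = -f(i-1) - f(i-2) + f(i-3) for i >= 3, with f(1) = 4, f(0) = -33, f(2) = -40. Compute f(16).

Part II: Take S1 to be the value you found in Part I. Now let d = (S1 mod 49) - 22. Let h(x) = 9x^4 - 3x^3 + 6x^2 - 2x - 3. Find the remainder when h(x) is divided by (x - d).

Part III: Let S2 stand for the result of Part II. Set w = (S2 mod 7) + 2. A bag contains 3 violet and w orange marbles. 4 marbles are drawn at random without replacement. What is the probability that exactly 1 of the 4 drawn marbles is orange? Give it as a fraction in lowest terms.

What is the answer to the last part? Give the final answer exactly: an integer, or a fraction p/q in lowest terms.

2/5

Part I: f(3) = -1*(-40) - 1*(4) + 1*(-33) = 3; iterating: f(3)=3, f(4)=41, f(5)=-84, f(6)=46, f(7)=79, f(8)=-209, f(9)=176, f(10)=112, f(11)=-497, f(12)=561, f(13)=48, f(14)=-1106, f(15)=1619, f(16)=-465; answer -465
Part II: S1 = -465; d = 3; remainder = value at the root: 9*(3)^4 - 3*(3)^3 + 6*(3)^2 - 2*(3)^1 - 3 = (729) + (-81) + (54) + (-6) + (-3) = 693; answer 693
Part III: S2 = 693; w = 2; total draws C(5,4) = 5; favorable C(2,1)*C(3,3) = 2; P = 2/5; answer 2/5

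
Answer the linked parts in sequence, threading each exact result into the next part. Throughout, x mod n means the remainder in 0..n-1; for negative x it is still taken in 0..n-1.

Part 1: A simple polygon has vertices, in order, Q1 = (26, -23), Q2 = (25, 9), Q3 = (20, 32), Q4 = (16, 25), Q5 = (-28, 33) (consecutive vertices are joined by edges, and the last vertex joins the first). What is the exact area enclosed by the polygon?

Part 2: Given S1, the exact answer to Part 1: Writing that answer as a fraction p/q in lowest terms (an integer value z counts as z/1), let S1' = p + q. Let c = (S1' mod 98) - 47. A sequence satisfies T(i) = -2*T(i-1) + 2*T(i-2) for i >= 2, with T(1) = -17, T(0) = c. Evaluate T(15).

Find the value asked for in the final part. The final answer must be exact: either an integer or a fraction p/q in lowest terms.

-42643072

Part 1: cross terms: (26*9 - 25*-23)=809, (25*32 - 20*9)=620, (20*25 - 16*32)=-12, (16*33 - -28*25)=1228, (-28*-23 - 26*33)=-214; twice the area = |2431| = 2431; area = 2431/2; answer 2431/2
Part 2: S1 = 2431/2; threaded value p + q = 2433; c = 34; T(2) = -2*(-17) + 2*(34) = 102; iterating: T(2)=102, T(3)=-238, T(4)=680, T(5)=-1836, T(6)=5032, T(7)=-13736, T(8)=37536, T(9)=-102544, T(10)=280160, T(11)=-765408, T(12)=2091136, T(13)=-5713088, T(14)=15608448, T(15)=-42643072; answer -42643072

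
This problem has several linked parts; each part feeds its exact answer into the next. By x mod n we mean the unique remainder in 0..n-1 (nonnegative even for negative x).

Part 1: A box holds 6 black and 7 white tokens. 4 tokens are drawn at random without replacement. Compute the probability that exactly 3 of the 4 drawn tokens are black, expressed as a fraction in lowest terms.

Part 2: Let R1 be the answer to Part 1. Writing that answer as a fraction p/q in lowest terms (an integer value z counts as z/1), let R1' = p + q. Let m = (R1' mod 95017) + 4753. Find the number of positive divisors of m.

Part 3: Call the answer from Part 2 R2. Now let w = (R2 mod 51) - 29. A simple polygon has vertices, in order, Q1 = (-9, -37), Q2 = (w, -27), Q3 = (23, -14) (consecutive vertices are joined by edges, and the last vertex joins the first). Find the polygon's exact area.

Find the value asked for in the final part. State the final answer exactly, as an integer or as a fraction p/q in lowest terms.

Part 1: total draws C(13,4) = 715; favorable C(6,3)*C(7,1) = 140; P = 28/143; answer 28/143
Part 2: R1 = 28/143; threaded value p + q = 171; m = 4924; 4924 = 2^2 * 1231; number of divisors = (2+1) * (1+1) = 6; answer 6
Part 3: R2 = 6; w = -23; cross terms: (-9*-27 - -23*-37)=-608, (-23*-14 - 23*-27)=943, (23*-37 - -9*-14)=-977; twice the area = |-642| = 642; area = 321; answer 321

321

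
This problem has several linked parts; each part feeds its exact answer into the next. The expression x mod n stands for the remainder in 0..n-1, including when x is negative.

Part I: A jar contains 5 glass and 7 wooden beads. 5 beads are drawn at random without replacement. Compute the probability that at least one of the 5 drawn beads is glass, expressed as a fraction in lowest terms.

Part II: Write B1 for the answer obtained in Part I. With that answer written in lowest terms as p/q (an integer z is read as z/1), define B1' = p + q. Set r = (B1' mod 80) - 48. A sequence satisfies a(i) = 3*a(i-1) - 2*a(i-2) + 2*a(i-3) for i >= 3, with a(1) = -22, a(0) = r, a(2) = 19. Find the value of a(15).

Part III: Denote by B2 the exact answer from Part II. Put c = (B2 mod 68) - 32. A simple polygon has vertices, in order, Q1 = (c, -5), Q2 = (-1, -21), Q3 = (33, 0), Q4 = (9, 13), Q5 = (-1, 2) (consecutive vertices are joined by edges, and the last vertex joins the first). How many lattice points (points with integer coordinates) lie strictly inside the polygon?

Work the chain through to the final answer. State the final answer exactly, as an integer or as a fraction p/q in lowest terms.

422

Part I: total draws C(12,5) = 792; complement C(7,5) = 21; favorable 792 - 21 = 771; P = 257/264; answer 257/264
Part II: B1 = 257/264; threaded value p + q = 521; r = -7; a(3) = 3*(19) - 2*(-22) + 2*(-7) = 87; iterating: a(3)=87, a(4)=179, a(5)=401, a(6)=1019, a(7)=2613, a(8)=6603, a(9)=16621, a(10)=41883, a(11)=105613, a(12)=266315, a(13)=671485, a(14)=1693051, a(15)=4268813; answer 4268813
Part III: B2 = 4268813; c = 13; cross terms: (13*-21 - -1*-5)=-278, (-1*0 - 33*-21)=693, (33*13 - 9*0)=429, (9*2 - -1*13)=31, (-1*-5 - 13*2)=-21; twice the area = |854| = 854; area = 427; boundary points = 2 + 1 + 1 + 1 + 7 = 12; strictly interior points = area - boundary/2 + 1 = 422; answer 422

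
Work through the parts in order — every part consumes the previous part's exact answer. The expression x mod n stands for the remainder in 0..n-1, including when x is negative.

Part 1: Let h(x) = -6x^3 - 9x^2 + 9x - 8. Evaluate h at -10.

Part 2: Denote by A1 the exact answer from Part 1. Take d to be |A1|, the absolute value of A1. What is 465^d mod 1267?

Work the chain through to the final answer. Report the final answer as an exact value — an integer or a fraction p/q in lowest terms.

Part 1: -6*(-10)^3 - 9*(-10)^2 + 9*(-10)^1 - 8 = (6000) + (-900) + (-90) + (-8) = 5002; answer 5002
Part 2: A1 = 5002; d = 5002; squarings mod 1267: 465^1=465, 465^2=835, 465^4=375, 465^8=1255, 465^16=144, 465^32=464, 465^64=1173, 465^128=1234, 465^256=1089, 465^512=9, 465^1024=81, 465^2048=226, 465^4096=396; 465^5002 = 465^2 * 465^8 * 465^128 * 465^256 * 465^512 * 465^4096 = 11 (mod 1267); answer 11

11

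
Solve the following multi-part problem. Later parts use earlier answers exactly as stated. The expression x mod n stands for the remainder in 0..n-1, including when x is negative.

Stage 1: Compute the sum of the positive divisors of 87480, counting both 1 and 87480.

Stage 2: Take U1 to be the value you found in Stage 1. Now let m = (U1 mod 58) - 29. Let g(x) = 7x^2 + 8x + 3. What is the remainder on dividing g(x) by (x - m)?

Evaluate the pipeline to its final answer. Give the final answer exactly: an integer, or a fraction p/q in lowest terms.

642

Stage 1: 87480 = 2^3 * 3^7 * 5; sigma = (1 + 2 + 4 + 8) * (1 + 3 + 9 + 27 + 81 + 243 + 729 + 2187) * (1 + 5) = 15 * 3280 * 6 = 295200; answer 295200
Stage 2: U1 = 295200; m = 9; remainder = value at the root: 7*(9)^2 + 8*(9)^1 + 3 = (567) + (72) + (3) = 642; answer 642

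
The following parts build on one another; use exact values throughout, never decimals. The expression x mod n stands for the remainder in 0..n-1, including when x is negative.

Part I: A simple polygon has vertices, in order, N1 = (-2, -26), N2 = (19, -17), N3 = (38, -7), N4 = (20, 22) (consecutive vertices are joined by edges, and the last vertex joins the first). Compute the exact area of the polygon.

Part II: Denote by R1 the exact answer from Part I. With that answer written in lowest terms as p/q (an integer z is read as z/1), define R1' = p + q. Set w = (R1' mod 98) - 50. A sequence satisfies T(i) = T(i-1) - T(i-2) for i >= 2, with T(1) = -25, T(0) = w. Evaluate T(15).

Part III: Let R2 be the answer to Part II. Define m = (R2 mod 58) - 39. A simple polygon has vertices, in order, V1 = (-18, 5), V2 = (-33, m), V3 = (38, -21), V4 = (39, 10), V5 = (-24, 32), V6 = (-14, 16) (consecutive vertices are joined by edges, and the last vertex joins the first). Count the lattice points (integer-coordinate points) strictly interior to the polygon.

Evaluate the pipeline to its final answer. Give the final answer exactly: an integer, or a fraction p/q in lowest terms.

2022

Part I: cross terms: (-2*-17 - 19*-26)=528, (19*-7 - 38*-17)=513, (38*22 - 20*-7)=976, (20*-26 - -2*22)=-476; twice the area = |1541| = 1541; area = 1541/2; answer 1541/2
Part II: R1 = 1541/2; threaded value p + q = 1543; w = 23; T(2) = 1*(-25) - 1*(23) = -48; iterating: T(2)=-48, T(3)=-23, T(4)=25, T(5)=48, T(6)=23, T(7)=-25, T(8)=-48, T(9)=-23, T(10)=25, T(11)=48, T(12)=23, T(13)=-25, T(14)=-48, T(15)=-23; answer -23
Part III: R2 = -23; m = -4; cross terms: (-18*-4 - -33*5)=237, (-33*-21 - 38*-4)=845, (38*10 - 39*-21)=1199, (39*32 - -24*10)=1488, (-24*16 - -14*32)=64, (-14*5 - -18*16)=218; twice the area = |4051| = 4051; area = 4051/2; boundary points = 3 + 1 + 1 + 1 + 2 + 1 = 9; strictly interior points = area - boundary/2 + 1 = 2022; answer 2022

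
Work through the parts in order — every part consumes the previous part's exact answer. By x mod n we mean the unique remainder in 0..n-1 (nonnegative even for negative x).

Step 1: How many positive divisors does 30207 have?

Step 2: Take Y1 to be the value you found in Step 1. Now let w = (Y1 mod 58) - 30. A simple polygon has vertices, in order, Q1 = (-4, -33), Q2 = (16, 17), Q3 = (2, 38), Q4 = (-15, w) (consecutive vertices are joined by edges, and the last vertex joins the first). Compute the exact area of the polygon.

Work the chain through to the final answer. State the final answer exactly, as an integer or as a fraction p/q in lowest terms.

Step 1: 30207 = 3 * 10069; number of divisors = (1+1) * (1+1) = 4; answer 4
Step 2: Y1 = 4; w = -26; cross terms: (-4*17 - 16*-33)=460, (16*38 - 2*17)=574, (2*-26 - -15*38)=518, (-15*-33 - -4*-26)=391; twice the area = |1943| = 1943; area = 1943/2; answer 1943/2

1943/2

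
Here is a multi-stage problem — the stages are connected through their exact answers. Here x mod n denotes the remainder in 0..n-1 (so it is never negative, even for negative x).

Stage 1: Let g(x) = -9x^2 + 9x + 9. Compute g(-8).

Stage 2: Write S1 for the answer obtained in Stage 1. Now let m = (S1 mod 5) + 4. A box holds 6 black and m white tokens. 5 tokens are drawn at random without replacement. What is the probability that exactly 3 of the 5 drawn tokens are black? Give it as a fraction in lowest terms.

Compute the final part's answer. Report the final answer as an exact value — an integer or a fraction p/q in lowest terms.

Stage 1: -9*(-8)^2 + 9*(-8)^1 + 9 = (-576) + (-72) + (9) = -639; answer -639
Stage 2: S1 = -639; m = 5; total draws C(11,5) = 462; favorable C(6,3)*C(5,2) = 200; P = 100/231; answer 100/231

100/231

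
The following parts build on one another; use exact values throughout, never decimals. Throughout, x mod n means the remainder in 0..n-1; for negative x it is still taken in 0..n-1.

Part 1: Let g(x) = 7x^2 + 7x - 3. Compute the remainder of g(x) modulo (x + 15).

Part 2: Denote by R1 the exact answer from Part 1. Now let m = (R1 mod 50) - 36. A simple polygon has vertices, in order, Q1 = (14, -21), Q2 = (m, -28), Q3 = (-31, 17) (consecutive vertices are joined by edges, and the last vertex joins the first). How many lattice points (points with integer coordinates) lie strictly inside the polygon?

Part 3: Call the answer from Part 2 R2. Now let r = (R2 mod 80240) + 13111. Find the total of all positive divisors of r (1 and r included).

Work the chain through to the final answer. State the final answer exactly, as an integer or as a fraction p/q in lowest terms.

20844

Part 1: remainder = value at the root: 7*(-15)^2 + 7*(-15)^1 - 3 = (1575) + (-105) + (-3) = 1467; answer 1467
Part 2: R1 = 1467; m = -19; cross terms: (14*-28 - -19*-21)=-791, (-19*17 - -31*-28)=-1191, (-31*-21 - 14*17)=413; twice the area = |-1569| = 1569; area = 1569/2; boundary points = 1 + 3 + 1 = 5; strictly interior points = area - boundary/2 + 1 = 783; answer 783
Part 3: R2 = 783; r = 13894; 13894 = 2 * 6947; sigma = (1 + 2) * (1 + 6947) = 3 * 6948 = 20844; answer 20844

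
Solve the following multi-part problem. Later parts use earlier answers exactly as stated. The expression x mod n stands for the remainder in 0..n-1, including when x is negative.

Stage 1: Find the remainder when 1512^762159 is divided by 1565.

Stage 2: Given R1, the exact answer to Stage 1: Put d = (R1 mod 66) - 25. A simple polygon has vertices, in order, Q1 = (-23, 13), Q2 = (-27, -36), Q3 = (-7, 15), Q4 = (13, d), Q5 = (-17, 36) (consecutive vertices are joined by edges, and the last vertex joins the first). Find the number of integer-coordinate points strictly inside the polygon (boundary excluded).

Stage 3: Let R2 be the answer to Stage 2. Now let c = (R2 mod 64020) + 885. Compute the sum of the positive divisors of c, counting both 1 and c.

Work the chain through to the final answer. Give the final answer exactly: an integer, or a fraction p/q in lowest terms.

1836

Stage 1: squarings mod 1565: 1512^1=1512, 1512^2=1244, 1512^4=1316, 1512^8=966, 1512^16=416, 1512^32=906, 1512^64=776, 1512^128=1216, 1512^256=1296, 1512^512=371, 1512^1024=1486, 1512^2048=1546, 1512^4096=361, 1512^8192=426, 1512^16384=1501, 1512^32768=966, 1512^65536=416, 1512^131072=906, 1512^262144=776, 1512^524288=1216; 1512^762159 = 1512^1 * 1512^2 * 1512^4 * 1512^8 * 1512^32 * 1512^256 * 1512^8192 * 1512^32768 * 1512^65536 * 1512^131072 * 1512^524288 = 448 (mod 1565); answer 448
Stage 2: R1 = 448; d = 27; cross terms: (-23*-36 - -27*13)=1179, (-27*15 - -7*-36)=-657, (-7*27 - 13*15)=-384, (13*36 - -17*27)=927, (-17*13 - -23*36)=607; twice the area = |1672| = 1672; area = 836; boundary points = 1 + 1 + 4 + 3 + 1 = 10; strictly interior points = area - boundary/2 + 1 = 832; answer 832
Stage 3: R2 = 832; c = 1717; 1717 = 17 * 101; sigma = (1 + 17) * (1 + 101) = 18 * 102 = 1836; answer 1836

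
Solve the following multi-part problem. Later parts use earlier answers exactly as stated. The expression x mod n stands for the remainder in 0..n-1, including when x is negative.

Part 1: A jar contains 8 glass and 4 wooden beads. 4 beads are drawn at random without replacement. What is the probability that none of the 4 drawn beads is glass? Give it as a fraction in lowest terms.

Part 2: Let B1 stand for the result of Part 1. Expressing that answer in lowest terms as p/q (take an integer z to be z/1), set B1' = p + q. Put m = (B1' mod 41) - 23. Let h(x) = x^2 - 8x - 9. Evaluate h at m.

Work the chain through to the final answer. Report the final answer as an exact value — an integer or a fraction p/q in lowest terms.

504

Part 1: total draws C(12,4) = 495; favorable C(4,4) = 1; P = 1/495; answer 1/495
Part 2: B1 = 1/495; threaded value p + q = 496; m = -19; 1*(-19)^2 - 8*(-19)^1 - 9 = (361) + (152) + (-9) = 504; answer 504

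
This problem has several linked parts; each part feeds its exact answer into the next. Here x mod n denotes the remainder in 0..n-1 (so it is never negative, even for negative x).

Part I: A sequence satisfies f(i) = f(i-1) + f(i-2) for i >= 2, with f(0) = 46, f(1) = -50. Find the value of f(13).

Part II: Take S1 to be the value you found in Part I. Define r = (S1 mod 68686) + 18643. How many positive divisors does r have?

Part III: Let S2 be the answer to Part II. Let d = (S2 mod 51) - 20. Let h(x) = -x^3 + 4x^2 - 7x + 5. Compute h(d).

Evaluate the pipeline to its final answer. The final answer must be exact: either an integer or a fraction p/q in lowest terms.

3631

Part I: f(2) = 1*(-50) + 1*(46) = -4; iterating: f(2)=-4, f(3)=-54, f(4)=-58, f(5)=-112, f(6)=-170, f(7)=-282, f(8)=-452, f(9)=-734, f(10)=-1186, f(11)=-1920, f(12)=-3106, f(13)=-5026; answer -5026
Part II: S1 = -5026; r = 82303; 82303 = 13^2 * 487; number of divisors = (2+1) * (1+1) = 6; answer 6
Part III: S2 = 6; d = -14; -1*(-14)^3 + 4*(-14)^2 - 7*(-14)^1 + 5 = (2744) + (784) + (98) + (5) = 3631; answer 3631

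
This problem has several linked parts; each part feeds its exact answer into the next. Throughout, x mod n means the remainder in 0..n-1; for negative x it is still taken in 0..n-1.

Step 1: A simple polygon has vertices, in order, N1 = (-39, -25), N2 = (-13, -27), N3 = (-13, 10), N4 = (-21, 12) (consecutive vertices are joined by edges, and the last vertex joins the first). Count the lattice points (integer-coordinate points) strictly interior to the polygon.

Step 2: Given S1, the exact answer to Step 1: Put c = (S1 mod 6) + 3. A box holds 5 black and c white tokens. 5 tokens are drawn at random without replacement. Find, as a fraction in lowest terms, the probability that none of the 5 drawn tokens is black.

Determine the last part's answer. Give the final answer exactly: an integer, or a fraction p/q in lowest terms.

Step 1: cross terms: (-39*-27 - -13*-25)=728, (-13*10 - -13*-27)=-481, (-13*12 - -21*10)=54, (-21*-25 - -39*12)=993; twice the area = |1294| = 1294; area = 647; boundary points = 2 + 37 + 2 + 1 = 42; strictly interior points = area - boundary/2 + 1 = 627; answer 627
Step 2: S1 = 627; c = 6; total draws C(11,5) = 462; favorable C(6,5) = 6; P = 1/77; answer 1/77

1/77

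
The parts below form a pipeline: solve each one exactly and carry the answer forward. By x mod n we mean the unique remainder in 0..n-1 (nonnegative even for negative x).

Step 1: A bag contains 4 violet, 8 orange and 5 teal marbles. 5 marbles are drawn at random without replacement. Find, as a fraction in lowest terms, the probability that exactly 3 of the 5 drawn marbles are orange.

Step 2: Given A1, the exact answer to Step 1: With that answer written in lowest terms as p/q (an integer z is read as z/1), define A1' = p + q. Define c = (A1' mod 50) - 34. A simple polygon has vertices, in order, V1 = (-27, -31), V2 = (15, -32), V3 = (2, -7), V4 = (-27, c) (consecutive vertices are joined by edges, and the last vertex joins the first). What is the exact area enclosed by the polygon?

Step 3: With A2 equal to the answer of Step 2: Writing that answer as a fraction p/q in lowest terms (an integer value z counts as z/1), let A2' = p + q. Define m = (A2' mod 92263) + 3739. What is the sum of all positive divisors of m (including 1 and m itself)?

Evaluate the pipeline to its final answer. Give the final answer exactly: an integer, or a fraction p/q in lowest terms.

8910

Step 1: total draws C(17,5) = 6188; favorable C(8,3)*C(9,2) = 2016; P = 72/221; answer 72/221
Step 2: A1 = 72/221; threaded value p + q = 293; c = 9; cross terms: (-27*-32 - 15*-31)=1329, (15*-7 - 2*-32)=-41, (2*9 - -27*-7)=-171, (-27*-31 - -27*9)=1080; twice the area = |2197| = 2197; area = 2197/2; answer 2197/2
Step 3: A2 = 2197/2; threaded value p + q = 2199; m = 5938; 5938 = 2 * 2969; sigma = (1 + 2) * (1 + 2969) = 3 * 2970 = 8910; answer 8910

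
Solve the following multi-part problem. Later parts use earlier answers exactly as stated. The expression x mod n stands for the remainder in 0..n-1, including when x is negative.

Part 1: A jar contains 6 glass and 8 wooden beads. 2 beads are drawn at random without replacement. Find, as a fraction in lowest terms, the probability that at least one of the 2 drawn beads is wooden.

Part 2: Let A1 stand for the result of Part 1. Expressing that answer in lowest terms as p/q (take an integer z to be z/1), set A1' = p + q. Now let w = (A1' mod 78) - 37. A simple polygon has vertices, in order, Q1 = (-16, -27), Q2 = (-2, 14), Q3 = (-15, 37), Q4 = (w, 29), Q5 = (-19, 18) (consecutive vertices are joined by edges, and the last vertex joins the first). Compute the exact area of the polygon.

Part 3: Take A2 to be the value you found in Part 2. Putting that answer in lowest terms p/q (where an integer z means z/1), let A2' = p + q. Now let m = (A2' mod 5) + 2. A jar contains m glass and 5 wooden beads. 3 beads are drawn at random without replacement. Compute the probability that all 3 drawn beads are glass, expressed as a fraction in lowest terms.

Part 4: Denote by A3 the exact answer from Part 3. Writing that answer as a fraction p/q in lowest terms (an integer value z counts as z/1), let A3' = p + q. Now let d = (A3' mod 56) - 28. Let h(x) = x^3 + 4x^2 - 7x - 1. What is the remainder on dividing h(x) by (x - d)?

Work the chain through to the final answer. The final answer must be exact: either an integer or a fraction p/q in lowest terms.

-16579

Part 1: total draws C(14,2) = 91; complement C(6,2) = 15; favorable 91 - 15 = 76; P = 76/91; answer 76/91
Part 2: A1 = 76/91; threaded value p + q = 167; w = -26; cross terms: (-16*14 - -2*-27)=-278, (-2*37 - -15*14)=136, (-15*29 - -26*37)=527, (-26*18 - -19*29)=83, (-19*-27 - -16*18)=801; twice the area = |1269| = 1269; area = 1269/2; answer 1269/2
Part 3: A2 = 1269/2; threaded value p + q = 1271; m = 3; total draws C(8,3) = 56; favorable C(3,3) = 1; P = 1/56; answer 1/56
Part 4: A3 = 1/56; threaded value p + q = 57; d = -27; remainder = value at the root: 1*(-27)^3 + 4*(-27)^2 - 7*(-27)^1 - 1 = (-19683) + (2916) + (189) + (-1) = -16579; answer -16579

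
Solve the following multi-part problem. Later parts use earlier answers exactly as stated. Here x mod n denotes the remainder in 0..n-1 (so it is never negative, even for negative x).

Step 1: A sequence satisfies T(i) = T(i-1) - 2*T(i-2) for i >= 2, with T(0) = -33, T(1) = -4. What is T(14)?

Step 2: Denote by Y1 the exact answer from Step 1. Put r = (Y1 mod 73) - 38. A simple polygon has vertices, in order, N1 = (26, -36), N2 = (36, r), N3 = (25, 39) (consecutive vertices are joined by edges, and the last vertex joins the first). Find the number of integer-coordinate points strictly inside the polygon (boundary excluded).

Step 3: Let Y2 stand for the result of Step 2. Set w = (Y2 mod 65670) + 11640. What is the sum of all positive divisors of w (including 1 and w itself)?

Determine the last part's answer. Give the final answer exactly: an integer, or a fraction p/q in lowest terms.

23312

Step 1: T(2) = 1*(-4) - 2*(-33) = 62; iterating: T(2)=62, T(3)=70, T(4)=-54, T(5)=-194, T(6)=-86, T(7)=302, T(8)=474, T(9)=-130, T(10)=-1078, T(11)=-818, T(12)=1338, T(13)=2974, T(14)=298; answer 298
Step 2: Y1 = 298; r = -32; cross terms: (26*-32 - 36*-36)=464, (36*39 - 25*-32)=2204, (25*-36 - 26*39)=-1914; twice the area = |754| = 754; area = 377; boundary points = 2 + 1 + 1 = 4; strictly interior points = area - boundary/2 + 1 = 376; answer 376
Step 3: Y2 = 376; w = 12016; 12016 = 2^4 * 751; sigma = (1 + 2 + 4 + 8 + 16) * (1 + 751) = 31 * 752 = 23312; answer 23312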